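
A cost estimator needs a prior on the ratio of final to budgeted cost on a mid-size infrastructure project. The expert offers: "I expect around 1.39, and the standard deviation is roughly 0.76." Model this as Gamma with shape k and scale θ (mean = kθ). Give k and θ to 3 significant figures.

k ≈ 3.35, θ ≈ 0.416

For Gamma(k, scale θ): mean = kθ, variance = kθ², so CV = 1/√k.
CV = SD/mean = 0.76/1.39 = 0.5468, hence k = 1/CV² = 3.35.
Then θ = mean/k = 1.39/3.35 = 0.416.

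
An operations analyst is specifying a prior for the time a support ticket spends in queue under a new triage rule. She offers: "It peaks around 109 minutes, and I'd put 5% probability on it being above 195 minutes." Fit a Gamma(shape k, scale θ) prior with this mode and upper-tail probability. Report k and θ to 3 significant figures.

k ≈ 9.24, θ ≈ 13.2

Gamma(k,θ) with k>1 has mode (k−1)θ, so θ = 109/(k−1).
Need P(X < 195) = 0.95 with θ tied to k this way. Start at k = 2, θ = 109: P(X<195) ≈ 0.534.
Too low — raise k to concentrate. Iterating converges to k ≈ 9.24.
Then θ = 109/(9.24−1) ≈ 13.2.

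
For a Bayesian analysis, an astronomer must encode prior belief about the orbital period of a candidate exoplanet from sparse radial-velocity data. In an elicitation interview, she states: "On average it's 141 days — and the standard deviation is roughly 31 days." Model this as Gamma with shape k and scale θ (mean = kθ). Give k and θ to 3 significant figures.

For Gamma(k, scale θ): mean = kθ, variance = kθ², so CV = 1/√k.
CV = SD/mean = 31/141 = 0.2199, hence k = 1/CV² = 20.7.
Then θ = mean/k = 141/20.7 = 6.82.

k ≈ 20.7, θ ≈ 6.82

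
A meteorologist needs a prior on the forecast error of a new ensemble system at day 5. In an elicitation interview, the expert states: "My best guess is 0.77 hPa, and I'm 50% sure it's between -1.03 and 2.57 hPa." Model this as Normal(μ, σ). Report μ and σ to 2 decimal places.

A symmetric 50% interval runs μ ± z·σ with z = 0.6745.
Half-width = 1.8, so σ = 1.8/0.6745 = 2.67.
μ is the stated best guess, 0.77.

μ = 0.77, σ = 2.67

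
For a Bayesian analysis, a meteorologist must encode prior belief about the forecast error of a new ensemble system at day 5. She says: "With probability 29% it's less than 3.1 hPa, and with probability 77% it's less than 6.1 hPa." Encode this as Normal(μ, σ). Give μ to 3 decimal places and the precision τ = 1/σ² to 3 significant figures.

μ = 4.385, τ = 0.186

The p-quantile of Normal(μ,σ) is μ + z_p·σ, with z_{0.29} = -0.5534 and z_{0.77} = 0.7388.
Eliminate σ: μ = (z₂·x₁ − z₁·x₂)/(z₂ − z₁) = (0.7388·3.1 − (-0.5534)·6.1)/1.292 = 4.385.
Then σ = (x₂ − x₁)/(z₂ − z₁) = (6.1 − 3.1)/1.292 = 2.322.
Precision τ = 1/σ² = 1/2.322² = 0.186.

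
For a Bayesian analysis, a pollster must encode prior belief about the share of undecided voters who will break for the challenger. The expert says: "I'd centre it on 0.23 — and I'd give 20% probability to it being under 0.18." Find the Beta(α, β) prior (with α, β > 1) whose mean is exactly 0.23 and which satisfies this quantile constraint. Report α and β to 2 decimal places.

α ≈ 11.91, β ≈ 39.86

With mean 0.23 fixed, write α = 0.23s, β = 0.77s where s = α+β.
Need P(θ < 0.18) = 0.2 under Beta(0.23s, 0.77s). Normal approximation: (q−m)/√(m(1−m)/s) ≈ z_{0.2} = -0.842, so s ≈ 0.23·0.77·(-0.842)²/(0.18−0.23)² = 50.2.
At s = 50.2: P(θ<0.18) ≈ 0.204. Adjusting to match 0.2 gives s ≈ 51.77.
So α = 0.23·51.77 ≈ 11.91, β = 0.77·51.77 ≈ 39.86.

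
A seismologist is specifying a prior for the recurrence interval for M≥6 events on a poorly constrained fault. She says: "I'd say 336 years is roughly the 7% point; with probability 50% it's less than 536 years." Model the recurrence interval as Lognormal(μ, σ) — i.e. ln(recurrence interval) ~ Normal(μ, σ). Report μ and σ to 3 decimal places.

μ ≈ 6.284, σ ≈ 0.316

If T ~ Lognormal(μ,σ) then ln T ~ Normal(μ,σ), so the p-quantile of ln T is μ + z_p·σ.
ln(336) = 5.817 and ln(536) = 6.284; z_{0.07} = -1.476, z_{0.5} = 0.
σ = (6.284 − 5.817)/(0 − (-1.476)) = 0.316.
μ = 5.817 − (-1.476)·0.316 = 6.284.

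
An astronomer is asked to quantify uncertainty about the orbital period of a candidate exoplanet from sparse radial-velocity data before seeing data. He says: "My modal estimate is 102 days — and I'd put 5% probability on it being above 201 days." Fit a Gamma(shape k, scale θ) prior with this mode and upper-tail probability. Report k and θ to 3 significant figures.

Gamma(k,θ) with k>1 has mode (k−1)θ, so θ = 102/(k−1).
Need P(X < 201) = 0.95 with θ tied to k this way. Start at k = 2, θ = 102: P(X<201) ≈ 0.586.
Too low — raise k to concentrate. Iterating converges to k ≈ 7.03.
Then θ = 102/(7.03−1) ≈ 16.9.

k ≈ 7.03, θ ≈ 16.9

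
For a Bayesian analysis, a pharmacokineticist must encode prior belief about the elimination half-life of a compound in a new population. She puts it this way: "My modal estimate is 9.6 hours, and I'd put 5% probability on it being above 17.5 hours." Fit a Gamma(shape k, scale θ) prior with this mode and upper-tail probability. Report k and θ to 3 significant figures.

Gamma(k,θ) with k>1 has mode (k−1)θ, so θ = 9.6/(k−1).
Need P(X < 17.5) = 0.95 with θ tied to k this way. Start at k = 2, θ = 9.6: P(X<17.5) ≈ 0.544.
Too low — raise k to concentrate. Iterating converges to k ≈ 8.73.
Then θ = 9.6/(8.73−1) ≈ 1.24.

k ≈ 8.73, θ ≈ 1.24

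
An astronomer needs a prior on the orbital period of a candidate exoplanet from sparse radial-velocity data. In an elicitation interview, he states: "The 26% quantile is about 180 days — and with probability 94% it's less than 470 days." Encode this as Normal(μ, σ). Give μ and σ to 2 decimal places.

For Normal(μ,σ), the p-quantile is μ + z_p·σ. Here z_{0.26} = -0.6433, z_{0.94} = 1.555.
So 180 = μ − 0.6433σ and 470 = μ + 1.555σ.
Subtracting: σ = (470 − 180)/(1.555 − (-0.6433)) = 131.93.
Then μ = 180 − (-0.6433)·131.93 = 264.88.

μ = 264.88, σ = 131.93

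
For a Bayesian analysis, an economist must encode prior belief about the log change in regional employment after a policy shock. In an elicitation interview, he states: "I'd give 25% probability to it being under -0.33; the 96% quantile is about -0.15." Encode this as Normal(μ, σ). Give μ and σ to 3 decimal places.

μ = -0.280, σ = 0.074

The p-quantile of Normal(μ,σ) is μ + z_p·σ, with z_{0.25} = -0.6745 and z_{0.96} = 1.751.
Eliminate σ: μ = (z₂·x₁ − z₁·x₂)/(z₂ − z₁) = (1.751·-0.33 − (-0.6745)·-0.15)/2.425 = -0.280.
Then σ = (x₂ − x₁)/(z₂ − z₁) = (-0.15 − -0.33)/2.425 = 0.074.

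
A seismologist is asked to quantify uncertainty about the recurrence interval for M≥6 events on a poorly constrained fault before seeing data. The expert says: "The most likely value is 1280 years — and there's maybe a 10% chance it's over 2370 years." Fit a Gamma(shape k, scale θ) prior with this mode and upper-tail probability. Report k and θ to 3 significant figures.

k ≈ 6.03, θ ≈ 255

Gamma(k,θ) with k>1 has mode (k−1)θ, so θ = 1280/(k−1).
Need P(X < 2370) = 0.9 with θ tied to k this way. Start at k = 2, θ = 1280: P(X<2370) ≈ 0.552.
Too low — raise k to concentrate. Iterating converges to k ≈ 6.03.
Then θ = 1280/(6.03−1) ≈ 255.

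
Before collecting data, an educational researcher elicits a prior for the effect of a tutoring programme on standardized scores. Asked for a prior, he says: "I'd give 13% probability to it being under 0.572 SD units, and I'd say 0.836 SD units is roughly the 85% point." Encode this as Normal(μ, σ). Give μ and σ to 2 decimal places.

The p-quantile of Normal(μ,σ) is μ + z_p·σ, with z_{0.13} = -1.126 and z_{0.85} = 1.036.
Eliminate σ: μ = (z₂·x₁ − z₁·x₂)/(z₂ − z₁) = (1.036·0.572 − (-1.126)·0.836)/2.163 = 0.71.
Then σ = (x₂ − x₁)/(z₂ − z₁) = (0.836 − 0.572)/2.163 = 0.12.

μ = 0.71, σ = 0.12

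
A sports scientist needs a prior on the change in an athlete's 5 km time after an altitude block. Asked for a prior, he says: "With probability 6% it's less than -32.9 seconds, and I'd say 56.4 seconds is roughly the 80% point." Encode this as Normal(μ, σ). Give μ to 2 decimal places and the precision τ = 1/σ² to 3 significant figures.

μ = 25.04, τ = 0.00072

The p-quantile of Normal(μ,σ) is μ + z_p·σ, with z_{0.06} = -1.555 and z_{0.8} = 0.8416.
Eliminate σ: μ = (z₂·x₁ − z₁·x₂)/(z₂ − z₁) = (0.8416·-32.9 − (-1.555)·56.4)/2.396 = 25.04.
Then σ = (x₂ − x₁)/(z₂ − z₁) = (56.4 − -32.9)/2.396 = 37.26.
Precision τ = 1/σ² = 1/37.26² = 0.00072.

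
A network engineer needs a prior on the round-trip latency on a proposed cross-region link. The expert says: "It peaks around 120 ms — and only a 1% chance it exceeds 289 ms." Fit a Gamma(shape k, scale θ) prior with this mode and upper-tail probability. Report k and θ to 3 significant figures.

k ≈ 7.12, θ ≈ 19.6

Gamma(k,θ) with k>1 has mode (k−1)θ, so θ = 120/(k−1).
Need P(X < 289) = 0.99 with θ tied to k this way. Start at k = 2, θ = 120: P(X<289) ≈ 0.693.
Too low — raise k to concentrate. Iterating converges to k ≈ 7.12.
Then θ = 120/(7.12−1) ≈ 19.6.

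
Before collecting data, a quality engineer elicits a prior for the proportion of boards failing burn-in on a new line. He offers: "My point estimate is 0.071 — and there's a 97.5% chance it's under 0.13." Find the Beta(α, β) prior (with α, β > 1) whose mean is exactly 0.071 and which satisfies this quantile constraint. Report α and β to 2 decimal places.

α ≈ 6.79, β ≈ 88.89

With mean 0.071 fixed, write α = 0.071s, β = 0.929s where s = α+β.
Need P(θ < 0.13) = 0.975 under Beta(0.071s, 0.929s). Normal approximation: (q−m)/√(m(1−m)/s) ≈ z_{0.975} = 1.96, so s ≈ 0.071·0.929·(1.96)²/(0.13−0.071)² = 72.8.
At s = 72.8: P(θ<0.13) ≈ 0.959. Adjusting to match 0.975 gives s ≈ 95.68.
So α = 0.071·95.68 ≈ 6.79, β = 0.929·95.68 ≈ 88.89.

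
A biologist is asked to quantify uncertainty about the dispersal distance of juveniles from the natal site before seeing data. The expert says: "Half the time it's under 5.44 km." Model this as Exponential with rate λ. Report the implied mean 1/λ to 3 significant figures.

Exponential median = ln 2 / λ, so λ = ln 2 / 5.44 = 0.127.
Mean = 1/λ = 7.85 km.

mean ≈ 7.85 km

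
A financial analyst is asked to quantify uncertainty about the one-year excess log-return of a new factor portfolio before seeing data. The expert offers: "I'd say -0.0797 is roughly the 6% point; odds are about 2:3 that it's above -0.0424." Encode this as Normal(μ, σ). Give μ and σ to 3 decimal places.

μ = -0.048, σ = 0.021

For Normal(μ,σ), the p-quantile is μ + z_p·σ. Here z_{0.06} = -1.555, z_{0.6} = 0.2533.
So -0.0797 = μ − 1.555σ and -0.0424 = μ + 0.2533σ.
Subtracting: σ = (-0.0424 − -0.0797)/(0.2533 − (-1.555)) = 0.021.
Then μ = -0.0797 − (-1.555)·0.021 = -0.048.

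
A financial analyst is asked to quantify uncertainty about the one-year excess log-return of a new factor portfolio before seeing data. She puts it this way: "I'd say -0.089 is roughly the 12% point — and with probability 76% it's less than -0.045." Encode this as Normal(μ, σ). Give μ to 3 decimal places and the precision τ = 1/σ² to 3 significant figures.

μ = -0.062, τ = 1830

The p-quantile of Normal(μ,σ) is μ + z_p·σ, with z_{0.12} = -1.175 and z_{0.76} = 0.7063.
Eliminate σ: μ = (z₂·x₁ − z₁·x₂)/(z₂ − z₁) = (0.7063·-0.089 − (-1.175)·-0.045)/1.881 = -0.062.
Then σ = (x₂ − x₁)/(z₂ − z₁) = (-0.045 − -0.089)/1.881 = 0.023.
Precision τ = 1/σ² = 1/0.02339² = 1830.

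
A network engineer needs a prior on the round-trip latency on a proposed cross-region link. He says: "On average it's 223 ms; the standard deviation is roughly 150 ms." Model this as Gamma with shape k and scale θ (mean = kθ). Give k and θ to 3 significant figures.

k ≈ 2.21, θ ≈ 101

For Gamma(k, scale θ): mean = kθ, variance = kθ², so CV = 1/√k.
CV = SD/mean = 150/223 = 0.6726, hence k = 1/CV² = 2.21.
Then θ = mean/k = 223/2.21 = 101.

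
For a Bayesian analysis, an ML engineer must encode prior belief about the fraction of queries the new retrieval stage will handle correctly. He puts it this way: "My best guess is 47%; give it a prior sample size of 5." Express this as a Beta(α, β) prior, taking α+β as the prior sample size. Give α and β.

Under the effective-sample-size interpretation, Beta(α, β) has prior mean α/(α+β) and prior sample size α+β.
So α+β = 5 and α/(α+β) = 0.47, giving α = 0.47·5 = 2.35 and β = 5 − 2.35 = 2.65.

α = 2.35, β = 2.65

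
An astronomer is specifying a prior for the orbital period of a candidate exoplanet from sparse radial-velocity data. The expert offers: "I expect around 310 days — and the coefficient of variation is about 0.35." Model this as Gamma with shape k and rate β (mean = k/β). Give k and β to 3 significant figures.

k ≈ 8.16, β ≈ 0.0263

For Gamma(k, rate β): mean = k/β, variance = k/β², so CV = 1/√k.
CV = 0.35, hence k = 1/CV² = 8.16.
Then β = k/mean = 8.16/310 = 0.0263.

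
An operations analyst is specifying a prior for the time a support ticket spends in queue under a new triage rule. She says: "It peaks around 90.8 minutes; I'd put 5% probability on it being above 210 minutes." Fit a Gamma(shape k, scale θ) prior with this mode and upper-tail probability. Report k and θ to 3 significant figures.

Gamma(k,θ) with k>1 has mode (k−1)θ, so θ = 90.8/(k−1).
Need P(X < 210) = 0.95 with θ tied to k this way. Start at k = 2, θ = 90.8: P(X<210) ≈ 0.672.
Too low — raise k to concentrate. Iterating converges to k ≈ 4.9.
Then θ = 90.8/(4.9−1) ≈ 23.3.

k ≈ 4.9, θ ≈ 23.3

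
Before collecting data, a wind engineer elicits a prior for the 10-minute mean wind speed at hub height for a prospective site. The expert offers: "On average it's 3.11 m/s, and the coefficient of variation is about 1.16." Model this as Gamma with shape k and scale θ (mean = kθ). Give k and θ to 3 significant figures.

k ≈ 0.743, θ ≈ 4.18

For Gamma(k, scale θ): mean = kθ, variance = kθ², so CV = 1/√k.
CV = 1.16, hence k = 1/CV² = 0.743.
Then θ = mean/k = 3.11/0.743 = 4.18.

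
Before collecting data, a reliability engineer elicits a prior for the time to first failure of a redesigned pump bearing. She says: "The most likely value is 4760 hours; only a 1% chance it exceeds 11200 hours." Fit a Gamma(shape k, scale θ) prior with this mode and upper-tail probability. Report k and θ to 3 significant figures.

Gamma(k,θ) with k>1 has mode (k−1)θ, so θ = 4760/(k−1).
Need P(X < 11200) = 0.99 with θ tied to k this way. Start at k = 2, θ = 4760: P(X<11200) ≈ 0.681.
Too low — raise k to concentrate. Iterating converges to k ≈ 7.49.
Then θ = 4760/(7.49−1) ≈ 733.

k ≈ 7.49, θ ≈ 733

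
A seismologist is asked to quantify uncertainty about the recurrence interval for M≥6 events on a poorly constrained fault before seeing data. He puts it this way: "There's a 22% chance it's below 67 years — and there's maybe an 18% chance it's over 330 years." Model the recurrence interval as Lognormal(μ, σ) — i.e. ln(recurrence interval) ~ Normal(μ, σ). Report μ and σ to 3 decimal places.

If T ~ Lognormal(μ,σ) then ln T ~ Normal(μ,σ), so the p-quantile of ln T is μ + z_p·σ.
ln(67) = 4.205 and ln(330) = 5.799; z_{0.22} = -0.7722, z_{0.82} = 0.9154.
σ = (5.799 − 4.205)/(0.9154 − (-0.7722)) = 0.945.
μ = 4.205 − (-0.7722)·0.945 = 4.934.

μ ≈ 4.934, σ ≈ 0.945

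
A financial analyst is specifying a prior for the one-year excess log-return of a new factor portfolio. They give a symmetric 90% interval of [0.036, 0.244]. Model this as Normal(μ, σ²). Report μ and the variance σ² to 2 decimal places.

A symmetric 90% interval runs μ ± z·σ with z = 1.645.
Half-width = 0.104, so σ = 0.104/1.645 = 0.063 and σ² = 0.00.
μ is the interval midpoint, 0.14.

μ = 0.14, σ² = 0.00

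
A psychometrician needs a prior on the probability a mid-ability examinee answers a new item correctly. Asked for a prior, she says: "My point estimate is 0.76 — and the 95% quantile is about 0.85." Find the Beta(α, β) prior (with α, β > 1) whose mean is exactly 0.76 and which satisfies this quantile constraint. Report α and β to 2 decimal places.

With mean 0.76 fixed, write α = 0.76s, β = 0.24s where s = α+β.
Need P(θ < 0.85) = 0.95 under Beta(0.76s, 0.24s). Normal approximation: (q−m)/√(m(1−m)/s) ≈ z_{0.95} = 1.64, so s ≈ 0.76·0.24·(1.64)²/(0.85−0.76)² = 60.9.
At s = 60.9: P(θ<0.85) ≈ 0.962. Adjusting to match 0.95 gives s ≈ 52.71.
So α = 0.76·52.71 ≈ 40.06, β = 0.24·52.71 ≈ 12.65.

α ≈ 40.06, β ≈ 12.65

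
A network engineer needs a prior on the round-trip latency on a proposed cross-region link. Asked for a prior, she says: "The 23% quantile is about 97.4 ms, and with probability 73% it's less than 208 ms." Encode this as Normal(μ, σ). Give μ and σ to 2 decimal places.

The p-quantile of Normal(μ,σ) is μ + z_p·σ, with z_{0.23} = -0.7388 and z_{0.73} = 0.6128.
Eliminate σ: μ = (z₂·x₁ − z₁·x₂)/(z₂ − z₁) = (0.6128·97.4 − (-0.7388)·208)/1.352 = 157.86.
Then σ = (x₂ − x₁)/(z₂ − z₁) = (208 − 97.4)/1.352 = 81.83.

μ = 157.86, σ = 81.83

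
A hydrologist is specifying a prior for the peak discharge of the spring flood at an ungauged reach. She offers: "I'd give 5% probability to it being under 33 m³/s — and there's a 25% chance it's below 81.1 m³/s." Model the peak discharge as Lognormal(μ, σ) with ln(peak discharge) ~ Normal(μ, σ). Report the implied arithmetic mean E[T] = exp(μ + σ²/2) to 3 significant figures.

If T ~ Lognormal(μ,σ) then ln T ~ Normal(μ,σ), so the p-quantile of ln T is μ + z_p·σ.
ln(33) = 3.497 and ln(81.1) = 4.396; z_{0.05} = -1.645, z_{0.25} = -0.6745.
σ = (4.396 − 3.497)/(-0.6745 − (-1.645)) = 0.927.
μ = 3.497 − (-1.645)·0.927 = 5.021.
E[T] = exp(μ + σ²/2) = exp(5.021 + 0.4293) = 233 m³/s.

E[T] ≈ 233 m³/s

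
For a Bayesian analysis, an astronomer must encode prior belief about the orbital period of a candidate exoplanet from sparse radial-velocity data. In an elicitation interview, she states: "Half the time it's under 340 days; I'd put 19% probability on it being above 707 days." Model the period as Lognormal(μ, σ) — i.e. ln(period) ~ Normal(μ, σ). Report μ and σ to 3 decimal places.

μ ≈ 5.829, σ ≈ 0.834

If T ~ Lognormal(μ,σ) then ln T ~ Normal(μ,σ), so the p-quantile of ln T is μ + z_p·σ.
ln(340) = 5.829 and ln(707) = 6.561; z_{0.5} = 0, z_{0.81} = 0.8779.
σ = (6.561 − 5.829)/(0.8779 − (0)) = 0.834.
μ = 5.829 − (0)·0.834 = 5.829.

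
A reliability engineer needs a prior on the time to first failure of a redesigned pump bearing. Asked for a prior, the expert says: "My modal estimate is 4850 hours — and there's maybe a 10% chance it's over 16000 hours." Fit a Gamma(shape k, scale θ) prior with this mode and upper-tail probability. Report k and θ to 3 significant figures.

k ≈ 2.32, θ ≈ 3670

Gamma(k,θ) with k>1 has mode (k−1)θ, so θ = 4850/(k−1).
Need P(X < 16000) = 0.9 with θ tied to k this way. Start at k = 2, θ = 4850: P(X<16000) ≈ 0.841.
Too low — raise k to concentrate. Iterating converges to k ≈ 2.32.
Then θ = 4850/(2.32−1) ≈ 3670.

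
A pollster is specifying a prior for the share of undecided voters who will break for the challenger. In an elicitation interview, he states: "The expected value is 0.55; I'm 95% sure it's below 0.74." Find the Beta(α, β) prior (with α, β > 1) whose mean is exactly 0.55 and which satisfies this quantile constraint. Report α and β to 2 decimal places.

With mean 0.55 fixed, write α = 0.55s, β = 0.45s where s = α+β.
Need P(θ < 0.74) = 0.95 under Beta(0.55s, 0.45s). Normal approximation: (q−m)/√(m(1−m)/s) ≈ z_{0.95} = 1.64, so s ≈ 0.55·0.45·(1.64)²/(0.74−0.55)² = 18.5.
At s = 18.5: P(θ<0.74) ≈ 0.958. Adjusting to match 0.95 gives s ≈ 16.98.
So α = 0.55·16.98 ≈ 9.34, β = 0.45·16.98 ≈ 7.64.

α ≈ 9.34, β ≈ 7.64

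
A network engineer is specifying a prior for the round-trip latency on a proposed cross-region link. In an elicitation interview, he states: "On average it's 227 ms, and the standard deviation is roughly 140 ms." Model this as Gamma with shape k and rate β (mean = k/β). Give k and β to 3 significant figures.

k ≈ 2.63, β ≈ 0.0116

For Gamma(k, rate β): mean = k/β, variance = k/β², so CV = 1/√k.
CV = SD/mean = 140/227 = 0.6167, hence k = 1/CV² = 2.63.
Then β = k/mean = 2.63/227 = 0.0116.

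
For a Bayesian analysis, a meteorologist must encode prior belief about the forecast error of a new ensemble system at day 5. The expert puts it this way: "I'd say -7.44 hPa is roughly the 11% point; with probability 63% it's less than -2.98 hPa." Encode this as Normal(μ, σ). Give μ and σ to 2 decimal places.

The p-quantile of Normal(μ,σ) is μ + z_p·σ, with z_{0.11} = -1.227 and z_{0.63} = 0.3319.
Eliminate σ: μ = (z₂·x₁ − z₁·x₂)/(z₂ − z₁) = (0.3319·-7.44 − (-1.227)·-2.98)/1.558 = -3.93.
Then σ = (x₂ − x₁)/(z₂ − z₁) = (-2.98 − -7.44)/1.558 = 2.86.

μ = -3.93, σ = 2.86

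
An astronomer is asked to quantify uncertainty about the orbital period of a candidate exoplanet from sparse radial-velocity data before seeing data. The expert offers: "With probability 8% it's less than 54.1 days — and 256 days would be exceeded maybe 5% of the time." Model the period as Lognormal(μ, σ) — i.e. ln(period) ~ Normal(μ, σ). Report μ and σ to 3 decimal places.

If T ~ Lognormal(μ,σ) then ln T ~ Normal(μ,σ), so the p-quantile of ln T is μ + z_p·σ.
ln(54.1) = 3.991 and ln(256) = 5.545; z_{0.08} = -1.405, z_{0.95} = 1.645.
σ = (5.545 − 3.991)/(1.645 − (-1.405)) = 0.510.
μ = 3.991 − (-1.405)·0.510 = 4.707.

μ ≈ 4.707, σ ≈ 0.510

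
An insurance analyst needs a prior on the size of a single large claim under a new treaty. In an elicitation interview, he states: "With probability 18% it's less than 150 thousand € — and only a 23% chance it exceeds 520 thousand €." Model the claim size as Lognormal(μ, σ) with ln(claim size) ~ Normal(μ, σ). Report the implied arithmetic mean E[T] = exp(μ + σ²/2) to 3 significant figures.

E[T] ≈ 396 thousand €

If T ~ Lognormal(μ,σ) then ln T ~ Normal(μ,σ), so the p-quantile of ln T is μ + z_p·σ.
ln(150) = 5.011 and ln(520) = 6.254; z_{0.18} = -0.9154, z_{0.77} = 0.7388.
σ = (6.254 − 5.011)/(0.7388 − (-0.9154)) = 0.752.
μ = 5.011 − (-0.9154)·0.752 = 5.699.
E[T] = exp(μ + σ²/2) = exp(5.699 + 0.2824) = 396 thousand €.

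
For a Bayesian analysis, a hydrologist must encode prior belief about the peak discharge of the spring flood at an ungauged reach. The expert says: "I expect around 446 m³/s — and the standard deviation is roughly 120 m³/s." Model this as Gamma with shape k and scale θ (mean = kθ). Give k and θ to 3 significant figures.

k ≈ 13.8, θ ≈ 32.3

For Gamma(k, scale θ): mean = kθ, variance = kθ², so CV = 1/√k.
CV = SD/mean = 120/446 = 0.2691, hence k = 1/CV² = 13.8.
Then θ = mean/k = 446/13.8 = 32.3.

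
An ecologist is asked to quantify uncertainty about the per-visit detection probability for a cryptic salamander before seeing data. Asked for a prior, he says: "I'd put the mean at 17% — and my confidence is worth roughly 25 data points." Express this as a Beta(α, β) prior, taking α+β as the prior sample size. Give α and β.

α = 4.25, β = 20.75

Under the effective-sample-size interpretation, Beta(α, β) has prior mean α/(α+β) and prior sample size α+β.
So α+β = 25 and α/(α+β) = 0.17, giving α = 0.17·25 = 4.25 and β = 25 − 4.25 = 20.75.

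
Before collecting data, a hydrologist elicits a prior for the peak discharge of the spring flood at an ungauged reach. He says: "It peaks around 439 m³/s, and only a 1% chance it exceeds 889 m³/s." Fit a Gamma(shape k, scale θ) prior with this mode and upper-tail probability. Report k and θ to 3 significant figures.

k ≈ 10.8, θ ≈ 44.6

Gamma(k,θ) with k>1 has mode (k−1)θ, so θ = 439/(k−1).
Need P(X < 889) = 0.99 with θ tied to k this way. Start at k = 2, θ = 439: P(X<889) ≈ 0.601.
Too low — raise k to concentrate. Iterating converges to k ≈ 10.8.
Then θ = 439/(10.8−1) ≈ 44.6.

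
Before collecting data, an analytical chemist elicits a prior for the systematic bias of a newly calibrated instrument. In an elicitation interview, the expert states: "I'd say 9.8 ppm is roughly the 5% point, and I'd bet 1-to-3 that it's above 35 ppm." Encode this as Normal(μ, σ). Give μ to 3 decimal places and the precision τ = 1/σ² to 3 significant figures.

μ = 27.672, τ = 0.00847

For Normal(μ,σ), the p-quantile is μ + z_p·σ. Here z_{0.05} = -1.645, z_{0.75} = 0.6745.
So 9.8 = μ − 1.645σ and 35 = μ + 0.6745σ.
Subtracting: σ = (35 − 9.8)/(0.6745 − (-1.645)) = 10.865.
Then μ = 9.8 − (-1.645)·10.865 = 27.672.
Precision τ = 1/σ² = 1/10.87² = 0.00847.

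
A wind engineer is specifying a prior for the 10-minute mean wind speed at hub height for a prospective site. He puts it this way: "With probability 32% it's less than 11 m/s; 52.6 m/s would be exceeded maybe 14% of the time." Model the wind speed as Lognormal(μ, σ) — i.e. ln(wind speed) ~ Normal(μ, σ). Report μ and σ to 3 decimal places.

μ ≈ 2.871, σ ≈ 1.011

If T ~ Lognormal(μ,σ) then ln T ~ Normal(μ,σ), so the p-quantile of ln T is μ + z_p·σ.
ln(11) = 2.398 and ln(52.6) = 3.963; z_{0.32} = -0.4677, z_{0.86} = 1.08.
σ = (3.963 − 2.398)/(1.08 − (-0.4677)) = 1.011.
μ = 2.398 − (-0.4677)·1.011 = 2.871.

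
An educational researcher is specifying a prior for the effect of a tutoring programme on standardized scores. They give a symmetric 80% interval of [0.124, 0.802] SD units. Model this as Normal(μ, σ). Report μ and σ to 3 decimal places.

A symmetric 80% interval runs μ ± z·σ with z = 1.282.
Half-width = 0.339, so σ = 0.339/1.282 = 0.265.
μ is the interval midpoint, 0.463.

μ = 0.463, σ = 0.265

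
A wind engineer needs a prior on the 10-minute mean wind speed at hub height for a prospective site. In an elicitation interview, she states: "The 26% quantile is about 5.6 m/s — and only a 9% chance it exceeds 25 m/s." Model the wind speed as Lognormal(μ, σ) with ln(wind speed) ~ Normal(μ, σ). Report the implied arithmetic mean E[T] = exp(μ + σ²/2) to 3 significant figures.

E[T] ≈ 12.1 m/s

If T ~ Lognormal(μ,σ) then ln T ~ Normal(μ,σ), so the p-quantile of ln T is μ + z_p·σ.
ln(5.6) = 1.723 and ln(25) = 3.219; z_{0.26} = -0.6433, z_{0.91} = 1.341.
σ = (3.219 − 1.723)/(1.341 − (-0.6433)) = 0.754.
μ = 1.723 − (-0.6433)·0.754 = 2.208.
E[T] = exp(μ + σ²/2) = exp(2.208 + 0.2843) = 12.1 m/s.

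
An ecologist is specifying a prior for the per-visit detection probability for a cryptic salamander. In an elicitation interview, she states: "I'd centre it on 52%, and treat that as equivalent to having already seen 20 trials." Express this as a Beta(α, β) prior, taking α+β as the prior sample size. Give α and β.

Under the effective-sample-size interpretation, Beta(α, β) has prior mean α/(α+β) and prior sample size α+β.
So α+β = 20 and α/(α+β) = 0.52, giving α = 0.52·20 = 10.4 and β = 20 − 10.4 = 9.6.

α = 10.4, β = 9.6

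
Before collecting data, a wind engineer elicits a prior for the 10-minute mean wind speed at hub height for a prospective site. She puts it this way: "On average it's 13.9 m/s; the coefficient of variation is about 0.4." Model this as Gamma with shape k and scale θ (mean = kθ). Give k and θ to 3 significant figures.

For Gamma(k, scale θ): mean = kθ, variance = kθ², so CV = 1/√k.
CV = 0.4, hence k = 1/CV² = 6.25.
Then θ = mean/k = 13.9/6.25 = 2.22.

k ≈ 6.25, θ ≈ 2.22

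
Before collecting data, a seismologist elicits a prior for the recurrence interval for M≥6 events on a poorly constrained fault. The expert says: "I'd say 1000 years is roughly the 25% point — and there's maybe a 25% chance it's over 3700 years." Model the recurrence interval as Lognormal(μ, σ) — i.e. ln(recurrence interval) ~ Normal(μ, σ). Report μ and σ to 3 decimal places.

μ ≈ 7.562, σ ≈ 0.970

If T ~ Lognormal(μ,σ) then ln T ~ Normal(μ,σ), so the p-quantile of ln T is μ + z_p·σ.
ln(1000) = 6.908 and ln(3700) = 8.216; z_{0.25} = -0.6745, z_{0.75} = 0.6745.
σ = (8.216 − 6.908)/(0.6745 − (-0.6745)) = 0.970.
μ = 6.908 − (-0.6745)·0.970 = 7.562.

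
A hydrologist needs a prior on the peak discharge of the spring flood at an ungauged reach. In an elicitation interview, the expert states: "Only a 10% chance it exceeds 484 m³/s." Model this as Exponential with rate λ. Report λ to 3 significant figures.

λ ≈ 0.00476

P(T > 484.0) = e^(−λ·484.0) = 0.1, so λ = −ln(0.1)/484.0 = 0.00476.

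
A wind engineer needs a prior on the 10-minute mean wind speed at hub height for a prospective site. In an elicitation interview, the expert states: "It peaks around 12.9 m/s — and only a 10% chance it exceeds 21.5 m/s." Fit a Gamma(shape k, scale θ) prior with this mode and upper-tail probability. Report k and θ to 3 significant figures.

k ≈ 8.24, θ ≈ 1.78

Gamma(k,θ) with k>1 has mode (k−1)θ, so θ = 12.9/(k−1).
Need P(X < 21.5) = 0.9 with θ tied to k this way. Start at k = 2, θ = 12.9: P(X<21.5) ≈ 0.496.
Too low — raise k to concentrate. Iterating converges to k ≈ 8.24.
Then θ = 12.9/(8.24−1) ≈ 1.78.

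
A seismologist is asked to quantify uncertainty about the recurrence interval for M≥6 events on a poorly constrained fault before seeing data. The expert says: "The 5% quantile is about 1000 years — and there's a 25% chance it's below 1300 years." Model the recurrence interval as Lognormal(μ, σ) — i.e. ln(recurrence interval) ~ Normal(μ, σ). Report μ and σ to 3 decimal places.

μ ≈ 7.352, σ ≈ 0.270

If T ~ Lognormal(μ,σ) then ln T ~ Normal(μ,σ), so the p-quantile of ln T is μ + z_p·σ.
ln(1000) = 6.908 and ln(1300) = 7.17; z_{0.05} = -1.645, z_{0.25} = -0.6745.
σ = (7.17 − 6.908)/(-0.6745 − (-1.645)) = 0.270.
μ = 6.908 − (-1.645)·0.270 = 7.352.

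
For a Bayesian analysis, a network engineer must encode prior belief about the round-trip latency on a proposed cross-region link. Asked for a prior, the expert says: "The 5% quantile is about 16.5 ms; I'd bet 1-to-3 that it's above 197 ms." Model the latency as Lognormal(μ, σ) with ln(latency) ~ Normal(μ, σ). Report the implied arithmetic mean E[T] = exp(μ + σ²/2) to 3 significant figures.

If T ~ Lognormal(μ,σ) then ln T ~ Normal(μ,σ), so the p-quantile of ln T is μ + z_p·σ.
ln(16.5) = 2.803 and ln(197) = 5.283; z_{0.05} = -1.645, z_{0.75} = 0.6745.
σ = (5.283 − 2.803)/(0.6745 − (-1.645)) = 1.069.
μ = 2.803 − (-1.645)·1.069 = 4.562.
E[T] = exp(μ + σ²/2) = exp(4.562 + 0.5716) = 170 ms.

E[T] ≈ 170 ms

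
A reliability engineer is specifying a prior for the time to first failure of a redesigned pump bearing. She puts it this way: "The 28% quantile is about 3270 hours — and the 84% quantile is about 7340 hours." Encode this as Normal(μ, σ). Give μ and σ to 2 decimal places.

μ = 4773.94, σ = 2580.36

The p-quantile of Normal(μ,σ) is μ + z_p·σ, with z_{0.28} = -0.5828 and z_{0.84} = 0.9945.
Eliminate σ: μ = (z₂·x₁ − z₁·x₂)/(z₂ − z₁) = (0.9945·3270 − (-0.5828)·7340)/1.577 = 4773.94.
Then σ = (x₂ − x₁)/(z₂ − z₁) = (7340 − 3270)/1.577 = 2580.36.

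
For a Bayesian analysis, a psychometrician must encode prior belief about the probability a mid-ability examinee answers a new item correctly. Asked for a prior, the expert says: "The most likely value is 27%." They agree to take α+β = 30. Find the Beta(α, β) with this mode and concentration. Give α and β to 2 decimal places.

For α,β > 1 the Beta mode is (α−1)/(α+β−2). With α+β = 30, the mode is (α−1)/28.
Set (α−1)/28 = 0.27 → α = 1 + 0.27·28 = 8.56.
β = 30 − α = 21.44.

α = 8.56, β = 21.44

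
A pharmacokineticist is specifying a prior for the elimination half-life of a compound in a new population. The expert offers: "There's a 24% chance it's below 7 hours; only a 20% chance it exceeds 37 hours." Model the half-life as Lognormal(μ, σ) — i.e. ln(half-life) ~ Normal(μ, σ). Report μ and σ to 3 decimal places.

If T ~ Lognormal(μ,σ) then ln T ~ Normal(μ,σ), so the p-quantile of ln T is μ + z_p·σ.
ln(7) = 1.946 and ln(37) = 3.611; z_{0.24} = -0.7063, z_{0.8} = 0.8416.
σ = (3.611 − 1.946)/(0.8416 − (-0.7063)) = 1.076.
μ = 1.946 − (-0.7063)·1.076 = 2.706.

μ ≈ 2.706, σ ≈ 1.076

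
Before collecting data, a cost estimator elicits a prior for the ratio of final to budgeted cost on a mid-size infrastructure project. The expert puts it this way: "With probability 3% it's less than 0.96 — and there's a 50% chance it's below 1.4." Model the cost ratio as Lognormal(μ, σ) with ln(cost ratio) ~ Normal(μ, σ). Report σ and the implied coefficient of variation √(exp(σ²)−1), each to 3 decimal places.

If T ~ Lognormal(μ,σ) then ln T ~ Normal(μ,σ), so the p-quantile of ln T is μ + z_p·σ.
ln(0.96) = -0.04082 and ln(1.4) = 0.3365; z_{0.03} = -1.881, z_{0.5} = 0.
σ = (0.3365 − -0.04082)/(0 − (-1.881)) = 0.201.
μ = -0.04082 − (-1.881)·0.201 = 0.336.
CV = √(exp(σ²)−1) = √(exp(0.0402)−1) = 0.203.

σ ≈ 0.201, CV ≈ 0.203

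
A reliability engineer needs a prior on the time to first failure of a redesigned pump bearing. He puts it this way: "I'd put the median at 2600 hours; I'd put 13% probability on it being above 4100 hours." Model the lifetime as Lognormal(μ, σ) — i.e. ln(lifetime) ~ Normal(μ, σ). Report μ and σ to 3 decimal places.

μ ≈ 7.863, σ ≈ 0.404

If T ~ Lognormal(μ,σ) then ln T ~ Normal(μ,σ), so the p-quantile of ln T is μ + z_p·σ.
ln(2600) = 7.863 and ln(4100) = 8.319; z_{0.5} = 0, z_{0.87} = 1.126.
σ = (8.319 − 7.863)/(1.126 − (0)) = 0.404.
μ = 7.863 − (0)·0.404 = 7.863.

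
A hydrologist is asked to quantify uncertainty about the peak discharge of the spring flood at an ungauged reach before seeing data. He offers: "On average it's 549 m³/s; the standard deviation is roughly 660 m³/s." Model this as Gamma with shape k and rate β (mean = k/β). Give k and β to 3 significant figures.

k ≈ 0.692, β ≈ 0.00126

For Gamma(k, rate β): mean = k/β, variance = k/β², so CV = 1/√k.
CV = SD/mean = 660/549 = 1.202, hence k = 1/CV² = 0.692.
Then β = k/mean = 0.692/549 = 0.00126.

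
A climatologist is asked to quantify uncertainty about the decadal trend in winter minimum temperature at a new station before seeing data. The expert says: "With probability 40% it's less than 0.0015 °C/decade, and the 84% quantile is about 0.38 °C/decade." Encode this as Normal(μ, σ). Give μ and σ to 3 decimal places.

The p-quantile of Normal(μ,σ) is μ + z_p·σ, with z_{0.4} = -0.2533 and z_{0.84} = 0.9945.
Eliminate σ: μ = (z₂·x₁ − z₁·x₂)/(z₂ − z₁) = (0.9945·0.0015 − (-0.2533)·0.38)/1.248 = 0.078.
Then σ = (x₂ − x₁)/(z₂ − z₁) = (0.38 − 0.0015)/1.248 = 0.303.

μ = 0.078, σ = 0.303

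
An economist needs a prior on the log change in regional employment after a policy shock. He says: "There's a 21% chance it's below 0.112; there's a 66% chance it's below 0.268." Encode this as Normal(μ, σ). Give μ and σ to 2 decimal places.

The p-quantile of Normal(μ,σ) is μ + z_p·σ, with z_{0.21} = -0.8064 and z_{0.66} = 0.4125.
Eliminate σ: μ = (z₂·x₁ − z₁·x₂)/(z₂ − z₁) = (0.4125·0.112 − (-0.8064)·0.268)/1.219 = 0.22.
Then σ = (x₂ − x₁)/(z₂ − z₁) = (0.268 − 0.112)/1.219 = 0.13.

μ = 0.22, σ = 0.13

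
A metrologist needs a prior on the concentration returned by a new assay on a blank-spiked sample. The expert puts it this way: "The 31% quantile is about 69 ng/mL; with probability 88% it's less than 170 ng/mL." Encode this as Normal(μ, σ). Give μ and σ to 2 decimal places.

μ = 98.97, σ = 60.45

For Normal(μ,σ), the p-quantile is μ + z_p·σ. Here z_{0.31} = -0.4959, z_{0.88} = 1.175.
So 69 = μ − 0.4959σ and 170 = μ + 1.175σ.
Subtracting: σ = (170 − 69)/(1.175 − (-0.4959)) = 60.45.
Then μ = 69 − (-0.4959)·60.45 = 98.97.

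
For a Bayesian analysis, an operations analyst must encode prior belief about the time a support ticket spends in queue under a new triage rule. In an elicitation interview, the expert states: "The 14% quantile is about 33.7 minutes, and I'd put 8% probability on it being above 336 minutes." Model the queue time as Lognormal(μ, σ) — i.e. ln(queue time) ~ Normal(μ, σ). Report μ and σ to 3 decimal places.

If T ~ Lognormal(μ,σ) then ln T ~ Normal(μ,σ), so the p-quantile of ln T is μ + z_p·σ.
ln(33.7) = 3.517 and ln(336) = 5.817; z_{0.14} = -1.08, z_{0.92} = 1.405.
σ = (5.817 − 3.517)/(1.405 − (-1.08)) = 0.925.
μ = 3.517 − (-1.08)·0.925 = 4.517.

μ ≈ 4.517, σ ≈ 0.925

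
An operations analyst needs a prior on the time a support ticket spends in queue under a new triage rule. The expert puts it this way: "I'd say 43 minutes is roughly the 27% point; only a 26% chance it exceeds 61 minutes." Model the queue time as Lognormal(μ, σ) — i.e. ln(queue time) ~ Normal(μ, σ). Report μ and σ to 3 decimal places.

If T ~ Lognormal(μ,σ) then ln T ~ Normal(μ,σ), so the p-quantile of ln T is μ + z_p·σ.
ln(43) = 3.761 and ln(61) = 4.111; z_{0.27} = -0.6128, z_{0.74} = 0.6433.
σ = (4.111 − 3.761)/(0.6433 − (-0.6128)) = 0.278.
μ = 3.761 − (-0.6128)·0.278 = 3.932.

μ ≈ 3.932, σ ≈ 0.278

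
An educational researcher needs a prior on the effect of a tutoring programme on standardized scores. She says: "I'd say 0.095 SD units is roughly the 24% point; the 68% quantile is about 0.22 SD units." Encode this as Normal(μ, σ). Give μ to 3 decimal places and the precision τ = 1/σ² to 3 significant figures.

The p-quantile of Normal(μ,σ) is μ + z_p·σ, with z_{0.24} = -0.7063 and z_{0.68} = 0.4677.
Eliminate σ: μ = (z₂·x₁ − z₁·x₂)/(z₂ − z₁) = (0.4677·0.095 − (-0.7063)·0.22)/1.174 = 0.170.
Then σ = (x₂ − x₁)/(z₂ − z₁) = (0.22 − 0.095)/1.174 = 0.106.
Precision τ = 1/σ² = 1/0.1065² = 88.2.

μ = 0.170, τ = 88.2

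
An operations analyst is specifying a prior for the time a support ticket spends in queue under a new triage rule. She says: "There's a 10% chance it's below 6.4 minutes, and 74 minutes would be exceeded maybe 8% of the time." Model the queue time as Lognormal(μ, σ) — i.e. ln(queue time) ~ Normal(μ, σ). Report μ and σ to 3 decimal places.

μ ≈ 3.024, σ ≈ 0.911

If T ~ Lognormal(μ,σ) then ln T ~ Normal(μ,σ), so the p-quantile of ln T is μ + z_p·σ.
ln(6.4) = 1.856 and ln(74) = 4.304; z_{0.1} = -1.282, z_{0.92} = 1.405.
σ = (4.304 − 1.856)/(1.405 − (-1.282)) = 0.911.
μ = 1.856 − (-1.282)·0.911 = 3.024.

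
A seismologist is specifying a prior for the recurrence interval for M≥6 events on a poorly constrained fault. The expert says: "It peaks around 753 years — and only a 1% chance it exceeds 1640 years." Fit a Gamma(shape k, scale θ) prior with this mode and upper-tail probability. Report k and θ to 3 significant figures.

Gamma(k,θ) with k>1 has mode (k−1)θ, so θ = 753/(k−1).
Need P(X < 1640) = 0.99 with θ tied to k this way. Start at k = 2, θ = 753: P(X<1640) ≈ 0.640.
Too low — raise k to concentrate. Iterating converges to k ≈ 8.97.
Then θ = 753/(8.97−1) ≈ 94.4.

k ≈ 8.97, θ ≈ 94.4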